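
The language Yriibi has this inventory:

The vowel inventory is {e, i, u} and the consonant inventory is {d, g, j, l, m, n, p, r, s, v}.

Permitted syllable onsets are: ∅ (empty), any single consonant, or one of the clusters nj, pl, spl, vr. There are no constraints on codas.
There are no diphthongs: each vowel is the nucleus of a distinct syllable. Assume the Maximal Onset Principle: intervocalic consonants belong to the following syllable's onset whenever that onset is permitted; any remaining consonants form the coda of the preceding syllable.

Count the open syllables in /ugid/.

Nuclei (vowels): u, i → 2 syllables.
σ1/σ2 boundary: just /g/ — single C goes to the following onset.
So the parse is u.gid.
Classifying each syllable: /u/ (open), /gid/ (closed).
Open syllables: 1.

1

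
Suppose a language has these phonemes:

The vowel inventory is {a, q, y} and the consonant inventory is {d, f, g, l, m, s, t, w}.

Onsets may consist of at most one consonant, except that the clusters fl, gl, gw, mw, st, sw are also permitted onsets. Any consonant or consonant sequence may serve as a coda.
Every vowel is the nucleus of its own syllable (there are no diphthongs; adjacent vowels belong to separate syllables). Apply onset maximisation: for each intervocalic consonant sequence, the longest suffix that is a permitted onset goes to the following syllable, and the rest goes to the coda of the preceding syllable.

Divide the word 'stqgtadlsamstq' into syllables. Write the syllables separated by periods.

stqg.tadl.sam.stq

The vowels are q, a, a, q — 4 nuclei, so 4 syllables.
σ1/σ2 boundary: cluster /gt/ — the longest permitted-onset suffix is /t/; onset = /t/, preceding coda = /g/.
σ2/σ3 boundary: cluster /dls/ — the longest permitted-onset suffix is /s/; onset = /s/, preceding coda = /dl/.
σ3/σ4 boundary: cluster /mst/ — the longest permitted-onset suffix is /st/; onset = /st/, preceding coda = /m/.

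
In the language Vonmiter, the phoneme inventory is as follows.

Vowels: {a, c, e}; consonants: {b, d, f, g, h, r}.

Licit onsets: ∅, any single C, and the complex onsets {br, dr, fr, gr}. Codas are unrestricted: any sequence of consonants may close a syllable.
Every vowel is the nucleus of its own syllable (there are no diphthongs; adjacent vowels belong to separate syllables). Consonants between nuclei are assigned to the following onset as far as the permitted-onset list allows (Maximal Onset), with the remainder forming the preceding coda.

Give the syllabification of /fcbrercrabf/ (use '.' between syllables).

Nuclei (vowels): c, e, c, a → 4 syllables.
V1 /c/ – V2 /e/: cluster /br/ — /br/ is itself a permitted onset, so the whole cluster goes right; preceding coda = ∅.
V2 /e/ – V3 /c/: /r/ is a single consonant, so it becomes the next onset.
V3 /c/ – V4 /a/: /r/ is a single consonant, so it becomes the next onset.

fc.bre.rc.rabf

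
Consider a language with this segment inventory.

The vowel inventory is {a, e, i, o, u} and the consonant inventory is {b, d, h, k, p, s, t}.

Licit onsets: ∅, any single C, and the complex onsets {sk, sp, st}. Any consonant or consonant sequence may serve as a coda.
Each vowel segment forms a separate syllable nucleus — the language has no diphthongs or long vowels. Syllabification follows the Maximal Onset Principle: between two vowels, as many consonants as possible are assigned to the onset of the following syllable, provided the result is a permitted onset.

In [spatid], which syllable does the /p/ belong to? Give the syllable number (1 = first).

Nuclei (vowels): a, i → 2 syllables.
V1 /a/ – V2 /i/: /t/ → onset of the next syllable (single consonants are always licit onsets).
So the parse is spa.tid.
The /p/ is in the onset of syllable 1 (/spa/).

1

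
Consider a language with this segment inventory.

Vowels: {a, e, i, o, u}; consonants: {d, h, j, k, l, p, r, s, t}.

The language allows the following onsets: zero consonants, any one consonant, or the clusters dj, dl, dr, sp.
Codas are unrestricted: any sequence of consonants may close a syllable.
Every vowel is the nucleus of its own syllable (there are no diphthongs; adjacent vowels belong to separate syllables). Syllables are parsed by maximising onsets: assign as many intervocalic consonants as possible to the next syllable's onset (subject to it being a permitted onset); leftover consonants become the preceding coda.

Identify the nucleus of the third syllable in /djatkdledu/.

The vowels are a, e, u — 3 nuclei, so 3 syllables.
The third nucleus (vowel 3 from the left) is /u/.

u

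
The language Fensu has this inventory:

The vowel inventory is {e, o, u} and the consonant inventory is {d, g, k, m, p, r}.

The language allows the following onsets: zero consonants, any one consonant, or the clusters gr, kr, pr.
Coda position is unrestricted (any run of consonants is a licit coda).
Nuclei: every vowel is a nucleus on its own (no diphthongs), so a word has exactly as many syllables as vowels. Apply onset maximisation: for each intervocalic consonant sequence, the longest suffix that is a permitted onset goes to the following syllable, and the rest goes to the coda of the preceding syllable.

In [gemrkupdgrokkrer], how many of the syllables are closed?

Nuclei (vowels): e, u, o, e → 4 syllables.
Between /e/ (V1) and /u/ (V2): /mrk/ splits as /mr/ + /k/ (/k/ is the longest suffix that is a licit onset).
Between /u/ (V2) and /o/ (V3): cluster /pdgr/ — the longest permitted-onset suffix is /gr/; onset = /gr/, preceding coda = /pd/.
Between /o/ (V3) and /e/ (V4): /kkr/ splits as /k/ + /kr/ (/kr/ is the longest suffix that is a licit onset).
Putting it together: gemr.kupd.grok.krer.
Classifying each syllable: /gemr/ (closed), /kupd/ (closed), /grok/ (closed), /krer/ (closed).
Closed syllables: 4.

4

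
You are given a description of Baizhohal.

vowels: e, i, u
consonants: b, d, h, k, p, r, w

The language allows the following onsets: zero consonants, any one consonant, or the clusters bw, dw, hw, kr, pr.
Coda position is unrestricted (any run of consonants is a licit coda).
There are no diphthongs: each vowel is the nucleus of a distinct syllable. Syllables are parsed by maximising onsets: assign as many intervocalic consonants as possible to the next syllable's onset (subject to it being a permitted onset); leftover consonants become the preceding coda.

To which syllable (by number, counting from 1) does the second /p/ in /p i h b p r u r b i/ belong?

Vowels present: i, u, i; each is a nucleus, giving 3 syllables.
σ1/σ2 boundary: /hbpr/; trying suffixes from longest down, /pr/ is the first permitted one, so coda /hb/ | onset /pr/.
σ2/σ3 boundary: cluster /rb/ — the longest permitted-onset suffix is /b/; onset = /b/, preceding coda = /r/.
So the parse is pihb.prur.bi.
The second /p/ is in the onset of syllable 2 (/prur/).

2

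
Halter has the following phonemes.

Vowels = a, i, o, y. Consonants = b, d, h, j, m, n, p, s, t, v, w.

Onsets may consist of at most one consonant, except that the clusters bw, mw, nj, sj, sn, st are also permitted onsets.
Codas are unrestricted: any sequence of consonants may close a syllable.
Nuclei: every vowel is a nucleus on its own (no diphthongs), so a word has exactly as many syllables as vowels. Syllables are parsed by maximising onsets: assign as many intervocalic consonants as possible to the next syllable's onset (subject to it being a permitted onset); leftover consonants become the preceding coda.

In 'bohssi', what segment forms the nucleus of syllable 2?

i

The vowels are o, i — 2 nuclei, so 2 syllables.
The second nucleus (vowel 2 from the left) is /i/.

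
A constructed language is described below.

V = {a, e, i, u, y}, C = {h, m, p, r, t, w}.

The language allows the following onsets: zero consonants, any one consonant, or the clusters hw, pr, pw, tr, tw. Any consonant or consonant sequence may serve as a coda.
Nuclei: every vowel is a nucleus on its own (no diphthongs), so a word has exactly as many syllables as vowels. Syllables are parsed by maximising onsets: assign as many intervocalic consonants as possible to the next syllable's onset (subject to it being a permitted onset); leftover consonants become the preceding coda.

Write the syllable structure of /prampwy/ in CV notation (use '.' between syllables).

CCVC.CCV

The vowels are a, y — 2 nuclei, so 2 syllables.
V1 /a/ – V2 /y/: cluster /mpw/ — the longest permitted-onset suffix is /pw/; onset = /pw/, preceding coda = /m/.
Result: pram.pwy.
Mapping each syllable to C/V: /pram/ → CCVC, /pwy/ → CCV.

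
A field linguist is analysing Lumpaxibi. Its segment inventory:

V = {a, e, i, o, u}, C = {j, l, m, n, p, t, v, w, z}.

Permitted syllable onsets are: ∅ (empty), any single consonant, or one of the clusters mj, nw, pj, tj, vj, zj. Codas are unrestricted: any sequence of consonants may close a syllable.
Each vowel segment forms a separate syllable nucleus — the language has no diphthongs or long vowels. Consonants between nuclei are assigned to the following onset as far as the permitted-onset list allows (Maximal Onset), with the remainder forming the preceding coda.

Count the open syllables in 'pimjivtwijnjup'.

Nuclei (vowels): i, i, i, u → 4 syllables.
Between /i/ (V1) and /i/ (V2): /mj/ — entire cluster is a permitted onset → onset /mj/, coda ∅.
Between /i/ (V2) and /i/ (V3): /vtw/ splits as /vt/ + /w/ (/w/ is the longest suffix that is a licit onset).
Between /i/ (V3) and /u/ (V4): cluster /jnj/ — the longest permitted-onset suffix is /j/; onset = /j/, preceding coda = /jn/.
Result: pi.mjivt.wijn.jup.
Classifying each syllable: /pi/ (open), /mjivt/ (closed), /wijn/ (closed), /jup/ (closed).
Open syllables: 1.

1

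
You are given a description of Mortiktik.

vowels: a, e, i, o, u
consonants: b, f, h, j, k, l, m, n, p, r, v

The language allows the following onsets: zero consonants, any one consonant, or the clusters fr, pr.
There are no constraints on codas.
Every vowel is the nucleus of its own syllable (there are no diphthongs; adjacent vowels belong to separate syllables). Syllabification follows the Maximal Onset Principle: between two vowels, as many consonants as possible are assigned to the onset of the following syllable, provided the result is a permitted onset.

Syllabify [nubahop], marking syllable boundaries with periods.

nu.ba.hop

Nuclei (vowels): u, a, o → 3 syllables.
V1 /u/ – V2 /a/: /b/ → onset of the next syllable (single consonants are always licit onsets).
V2 /a/ – V3 /o/: just /h/ — single C goes to the following onset.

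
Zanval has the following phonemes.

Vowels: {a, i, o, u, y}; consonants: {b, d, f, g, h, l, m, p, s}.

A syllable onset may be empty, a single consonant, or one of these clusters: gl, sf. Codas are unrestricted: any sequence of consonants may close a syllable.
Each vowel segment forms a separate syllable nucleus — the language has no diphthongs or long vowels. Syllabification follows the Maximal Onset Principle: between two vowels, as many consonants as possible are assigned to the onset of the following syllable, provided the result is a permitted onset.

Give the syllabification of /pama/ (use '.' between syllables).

pa.ma

The vowels are a, a — 2 nuclei, so 2 syllables.
V1 /a/ – V2 /a/: just /m/ — single C goes to the following onset.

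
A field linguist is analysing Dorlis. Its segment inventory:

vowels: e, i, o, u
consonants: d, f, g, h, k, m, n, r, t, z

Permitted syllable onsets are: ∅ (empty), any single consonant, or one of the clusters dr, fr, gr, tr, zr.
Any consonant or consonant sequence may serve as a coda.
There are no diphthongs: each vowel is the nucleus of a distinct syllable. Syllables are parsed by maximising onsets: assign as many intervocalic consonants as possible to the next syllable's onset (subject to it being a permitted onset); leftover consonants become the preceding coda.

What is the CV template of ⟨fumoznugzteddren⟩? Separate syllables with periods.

Nuclei (vowels): u, o, u, e, e → 5 syllables.
Between /u/ (V1) and /o/ (V2): /m/ is a single consonant, so it becomes the next onset.
Between /o/ (V2) and /u/ (V3): /zn/; trying suffixes from longest down, /n/ is the first permitted one, so coda /z/ | onset /n/.
Between /u/ (V3) and /e/ (V4): /gzt/; trying suffixes from longest down, /t/ is the first permitted one, so coda /gz/ | onset /t/.
Between /e/ (V4) and /e/ (V5): /ddr/ — longest licit onset from the right is /dr/, leaving /d/ as coda.
So the parse is fu.moz.nugz.ted.dren.
Mapping each syllable to C/V: /fu/ → CV, /moz/ → CVC, /nugz/ → CVCC, /ted/ → CVC, /dren/ → CCVC.

CV.CVC.CVCC.CVC.CCVC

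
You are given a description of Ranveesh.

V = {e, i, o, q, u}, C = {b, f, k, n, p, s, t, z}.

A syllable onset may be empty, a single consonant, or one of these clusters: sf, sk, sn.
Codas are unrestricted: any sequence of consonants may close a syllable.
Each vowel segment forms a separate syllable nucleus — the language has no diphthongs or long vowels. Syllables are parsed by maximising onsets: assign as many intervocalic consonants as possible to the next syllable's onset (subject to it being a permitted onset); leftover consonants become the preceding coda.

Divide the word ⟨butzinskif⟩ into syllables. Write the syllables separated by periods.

but.zin.skif

The vowels are u, i, i — 3 nuclei, so 3 syllables.
σ1/σ2 boundary: /tz/ splits as /t/ + /z/ (/z/ is the longest suffix that is a licit onset).
σ2/σ3 boundary: /nsk/ — longest licit onset from the right is /sk/, leaving /n/ as coda.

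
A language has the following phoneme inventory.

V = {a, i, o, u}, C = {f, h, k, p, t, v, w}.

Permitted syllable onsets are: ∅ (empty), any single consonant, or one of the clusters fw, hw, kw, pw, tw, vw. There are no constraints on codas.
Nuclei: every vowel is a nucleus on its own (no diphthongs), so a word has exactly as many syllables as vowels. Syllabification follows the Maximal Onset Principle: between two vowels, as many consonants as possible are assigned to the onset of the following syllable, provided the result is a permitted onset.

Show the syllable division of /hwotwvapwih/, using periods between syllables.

Vowels present: o, a, i; each is a nucleus, giving 3 syllables.
/o…a/ gap (V1→V2): /twv/; trying suffixes from longest down, /v/ is the first permitted one, so coda /tw/ | onset /v/.
/a…i/ gap (V2→V3): /pw/ is a licit onset in full, so it all attaches to the next syllable.

hwotw.va.pwih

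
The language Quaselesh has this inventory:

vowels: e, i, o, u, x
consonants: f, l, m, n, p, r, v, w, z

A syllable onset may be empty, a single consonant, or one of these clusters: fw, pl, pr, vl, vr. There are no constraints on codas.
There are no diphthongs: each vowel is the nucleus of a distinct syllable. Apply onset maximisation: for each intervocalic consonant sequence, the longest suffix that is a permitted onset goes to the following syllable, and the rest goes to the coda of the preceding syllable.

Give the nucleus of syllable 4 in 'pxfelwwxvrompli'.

Nuclei (vowels): x, e, x, o, i → 5 syllables.
The fourth nucleus (vowel 4 from the left) is /o/.

o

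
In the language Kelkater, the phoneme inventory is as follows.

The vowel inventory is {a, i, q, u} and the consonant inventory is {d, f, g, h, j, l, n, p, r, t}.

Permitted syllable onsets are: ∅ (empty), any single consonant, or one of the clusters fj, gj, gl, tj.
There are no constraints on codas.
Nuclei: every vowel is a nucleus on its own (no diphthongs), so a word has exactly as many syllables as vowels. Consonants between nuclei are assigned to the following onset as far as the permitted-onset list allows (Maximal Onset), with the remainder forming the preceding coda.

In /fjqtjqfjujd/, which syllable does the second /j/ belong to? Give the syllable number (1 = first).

Vowels present: q, q, u; each is a nucleus, giving 3 syllables.
/q…q/ gap (V1→V2): /tj/ — entire cluster is a permitted onset → onset /tj/, coda ∅.
/q…u/ gap (V2→V3): /fj/ is a licit onset in full, so it all attaches to the next syllable.
Putting it together: fjq.tjq.fjujd.
The second /j/ is in the onset of syllable 2 (/tjq/).

2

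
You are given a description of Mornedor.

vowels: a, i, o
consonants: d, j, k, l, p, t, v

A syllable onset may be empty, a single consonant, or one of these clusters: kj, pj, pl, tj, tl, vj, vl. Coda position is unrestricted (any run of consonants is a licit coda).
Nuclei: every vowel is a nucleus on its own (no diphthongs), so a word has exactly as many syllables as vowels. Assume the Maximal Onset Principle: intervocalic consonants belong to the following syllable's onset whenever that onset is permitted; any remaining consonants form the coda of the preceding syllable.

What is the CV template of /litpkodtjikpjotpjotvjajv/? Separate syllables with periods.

Nuclei (vowels): i, o, i, o, o, a → 6 syllables.
/i…o/ gap (V1→V2): /tpk/ splits as /tp/ + /k/ (/k/ is the longest suffix that is a licit onset).
/o…i/ gap (V2→V3): /dtj/ — longest licit onset from the right is /tj/, leaving /d/ as coda.
/i…o/ gap (V3→V4): /kpj/ — longest licit onset from the right is /pj/, leaving /k/ as coda.
/o…o/ gap (V4→V5): /tpj/ — longest licit onset from the right is /pj/, leaving /t/ as coda.
/o…a/ gap (V5→V6): cluster /tvj/ — the longest permitted-onset suffix is /vj/; onset = /vj/, preceding coda = /t/.
Result: litp.kod.tjik.pjot.pjot.vjajv.
Mapping each syllable to C/V: /litp/ → CVCC, /kod/ → CVC, /tjik/ → CCVC, /pjot/ → CCVC, /pjot/ → CCVC, /vjajv/ → CCVCC.

CVCC.CVC.CCVC.CCVC.CCVC.CCVCC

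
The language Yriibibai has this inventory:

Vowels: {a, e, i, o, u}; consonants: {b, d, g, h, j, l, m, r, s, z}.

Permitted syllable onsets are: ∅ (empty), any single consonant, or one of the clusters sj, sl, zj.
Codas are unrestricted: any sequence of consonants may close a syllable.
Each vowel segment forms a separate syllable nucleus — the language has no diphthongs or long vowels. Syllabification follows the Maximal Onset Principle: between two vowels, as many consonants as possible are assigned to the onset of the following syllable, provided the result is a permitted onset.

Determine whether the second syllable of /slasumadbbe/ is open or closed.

open

Nuclei (vowels): a, u, a, e → 4 syllables.
V1 /a/ – V2 /u/: /s/ → onset of the next syllable (single consonants are always licit onsets).
V2 /u/ – V3 /a/: just /m/ — single C goes to the following onset.
V3 /a/ – V4 /e/: cluster /dbb/ — the longest permitted-onset suffix is /b/; onset = /b/, preceding coda = /db/.
Syllabification: sla.su.madb.be.
Syllable 2 is /su/; it ends in its nucleus with no coda, so it is open.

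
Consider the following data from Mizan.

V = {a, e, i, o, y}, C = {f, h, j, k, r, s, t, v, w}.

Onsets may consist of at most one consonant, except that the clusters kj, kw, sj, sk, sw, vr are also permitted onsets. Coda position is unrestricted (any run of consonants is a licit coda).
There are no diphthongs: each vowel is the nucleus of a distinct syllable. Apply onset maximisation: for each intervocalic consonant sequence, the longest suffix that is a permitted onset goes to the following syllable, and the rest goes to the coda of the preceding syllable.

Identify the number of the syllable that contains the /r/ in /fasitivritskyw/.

4

Nuclei (vowels): a, i, i, i, y → 5 syllables.
/a…i/ gap (V1→V2): /s/ is a single consonant, so it becomes the next onset.
/i…i/ gap (V2→V3): just /t/ — single C goes to the following onset.
/i…i/ gap (V3→V4): /vr/ is a licit onset in full, so it all attaches to the next syllable.
/i…y/ gap (V4→V5): /tsk/ — longest licit onset from the right is /sk/, leaving /t/ as coda.
Syllabification: fa.si.ti.vrit.skyw.
The /r/ is in the onset of syllable 4 (/vrit/).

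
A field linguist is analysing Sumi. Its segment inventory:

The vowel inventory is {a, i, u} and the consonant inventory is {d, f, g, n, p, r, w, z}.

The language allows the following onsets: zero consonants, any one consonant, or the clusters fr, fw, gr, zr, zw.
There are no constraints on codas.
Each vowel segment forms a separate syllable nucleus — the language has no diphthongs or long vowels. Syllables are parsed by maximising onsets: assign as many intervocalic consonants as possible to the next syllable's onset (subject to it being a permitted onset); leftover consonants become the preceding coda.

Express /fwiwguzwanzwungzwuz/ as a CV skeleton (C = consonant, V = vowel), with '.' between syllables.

CCVC.CV.CCVC.CCVCC.CCVC

Vowels present: i, u, a, u, u; each is a nucleus, giving 5 syllables.
Between /i/ (V1) and /u/ (V2): cluster /wg/ — the longest permitted-onset suffix is /g/; onset = /g/, preceding coda = /w/.
Between /u/ (V2) and /a/ (V3): /zw/ — entire cluster is a permitted onset → onset /zw/, coda ∅.
Between /a/ (V3) and /u/ (V4): cluster /nzw/ — the longest permitted-onset suffix is /zw/; onset = /zw/, preceding coda = /n/.
Between /u/ (V4) and /u/ (V5): /ngzw/ splits as /ng/ + /zw/ (/zw/ is the longest suffix that is a licit onset).
So the parse is fwiw.gu.zwan.zwung.zwuz.
Mapping each syllable to C/V: /fwiw/ → CCVC, /gu/ → CV, /zwan/ → CCVC, /zwung/ → CCVCC, /zwuz/ → CCVC.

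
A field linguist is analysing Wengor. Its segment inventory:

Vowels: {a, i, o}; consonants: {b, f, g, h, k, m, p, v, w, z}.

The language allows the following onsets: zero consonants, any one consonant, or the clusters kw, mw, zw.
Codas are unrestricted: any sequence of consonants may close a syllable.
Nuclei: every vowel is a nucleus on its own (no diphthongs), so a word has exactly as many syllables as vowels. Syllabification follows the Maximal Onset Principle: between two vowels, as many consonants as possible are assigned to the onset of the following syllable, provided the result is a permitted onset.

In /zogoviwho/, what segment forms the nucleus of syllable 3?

Vowels present: o, o, i, o; each is a nucleus, giving 4 syllables.
The third nucleus (vowel 3 from the left) is /i/.

i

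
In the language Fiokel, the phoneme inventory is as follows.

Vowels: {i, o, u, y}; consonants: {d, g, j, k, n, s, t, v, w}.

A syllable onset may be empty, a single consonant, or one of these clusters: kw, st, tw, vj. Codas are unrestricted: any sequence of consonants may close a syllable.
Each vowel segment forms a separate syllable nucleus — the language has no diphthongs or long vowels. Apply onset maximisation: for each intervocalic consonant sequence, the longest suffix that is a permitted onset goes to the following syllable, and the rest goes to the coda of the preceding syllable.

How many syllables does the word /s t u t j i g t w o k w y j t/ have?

Nuclei (vowels): u, i, o, y → 4 syllables.

4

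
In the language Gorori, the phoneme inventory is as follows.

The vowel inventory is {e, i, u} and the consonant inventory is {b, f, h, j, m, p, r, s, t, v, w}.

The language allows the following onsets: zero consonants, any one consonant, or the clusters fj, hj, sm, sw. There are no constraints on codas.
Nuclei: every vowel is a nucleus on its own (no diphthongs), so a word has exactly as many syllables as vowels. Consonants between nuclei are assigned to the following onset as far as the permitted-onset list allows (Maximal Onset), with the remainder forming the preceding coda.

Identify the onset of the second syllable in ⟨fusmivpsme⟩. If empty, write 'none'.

sm

Vowels present: u, i, e; each is a nucleus, giving 3 syllables.
V1 /u/ – V2 /i/: cluster /sm/ — /sm/ is itself a permitted onset, so the whole cluster goes right; preceding coda = ∅.
V2 /i/ – V3 /e/: /vpsm/ — longest licit onset from the right is /sm/, leaving /vp/ as coda.
Putting it together: fu.smivp.sme.
Syllable 2 is /smivp/: onset /sm/, nucleus /i/, coda /vp/.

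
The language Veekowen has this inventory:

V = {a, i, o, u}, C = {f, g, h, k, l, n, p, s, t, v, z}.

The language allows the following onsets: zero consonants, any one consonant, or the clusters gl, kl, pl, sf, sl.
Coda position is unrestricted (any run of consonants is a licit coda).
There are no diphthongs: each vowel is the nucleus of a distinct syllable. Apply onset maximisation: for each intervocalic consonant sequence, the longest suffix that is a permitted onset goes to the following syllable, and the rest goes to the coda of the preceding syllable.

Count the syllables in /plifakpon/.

3

Vowels present: i, a, o; each is a nucleus, giving 3 syllables.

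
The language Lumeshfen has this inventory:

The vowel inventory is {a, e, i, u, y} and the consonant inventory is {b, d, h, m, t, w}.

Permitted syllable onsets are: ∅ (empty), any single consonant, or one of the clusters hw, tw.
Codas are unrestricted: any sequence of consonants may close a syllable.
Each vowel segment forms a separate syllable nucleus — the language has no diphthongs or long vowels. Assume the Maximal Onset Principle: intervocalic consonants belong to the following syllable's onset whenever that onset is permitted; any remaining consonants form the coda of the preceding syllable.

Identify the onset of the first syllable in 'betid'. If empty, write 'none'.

b

Nuclei (vowels): e, i → 2 syllables.
σ1/σ2 boundary: /t/ is a single consonant, so it becomes the next onset.
Putting it together: be.tid.
Syllable 1 is /be/: onset /b/, nucleus /e/, coda ∅.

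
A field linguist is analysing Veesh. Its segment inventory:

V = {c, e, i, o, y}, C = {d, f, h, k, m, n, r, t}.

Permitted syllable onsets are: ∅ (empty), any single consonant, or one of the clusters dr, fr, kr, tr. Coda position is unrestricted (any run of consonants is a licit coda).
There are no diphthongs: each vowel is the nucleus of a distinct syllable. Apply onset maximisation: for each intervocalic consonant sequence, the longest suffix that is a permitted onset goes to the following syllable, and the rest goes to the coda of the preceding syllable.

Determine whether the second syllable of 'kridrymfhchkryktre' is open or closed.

Vowels present: i, y, c, y, e; each is a nucleus, giving 5 syllables.
Between /i/ (V1) and /y/ (V2): /dr/ is a licit onset in full, so it all attaches to the next syllable.
Between /y/ (V2) and /c/ (V3): /mfh/ splits as /mf/ + /h/ (/h/ is the longest suffix that is a licit onset).
Between /c/ (V3) and /y/ (V4): cluster /hkr/ — the longest permitted-onset suffix is /kr/; onset = /kr/, preceding coda = /h/.
Between /y/ (V4) and /e/ (V5): /ktr/; trying suffixes from longest down, /tr/ is the first permitted one, so coda /k/ | onset /tr/.
Putting it together: kri.drymf.hch.kryk.tre.
Syllable 2 is /drymf/ with coda /mf/, so it is closed.

closed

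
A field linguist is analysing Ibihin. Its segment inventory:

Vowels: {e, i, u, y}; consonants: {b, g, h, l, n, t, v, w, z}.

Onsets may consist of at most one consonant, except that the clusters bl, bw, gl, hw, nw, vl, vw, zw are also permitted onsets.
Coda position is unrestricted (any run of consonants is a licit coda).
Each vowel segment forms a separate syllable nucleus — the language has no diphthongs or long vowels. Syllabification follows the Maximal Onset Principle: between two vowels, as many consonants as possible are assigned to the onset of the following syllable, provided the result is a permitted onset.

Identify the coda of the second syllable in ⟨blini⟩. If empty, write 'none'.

Nuclei (vowels): i, i → 2 syllables.
σ1/σ2 boundary: just /n/ — single C goes to the following onset.
So the parse is bli.ni.
Syllable 2 is /ni/: onset /n/, nucleus /i/, coda ∅.

none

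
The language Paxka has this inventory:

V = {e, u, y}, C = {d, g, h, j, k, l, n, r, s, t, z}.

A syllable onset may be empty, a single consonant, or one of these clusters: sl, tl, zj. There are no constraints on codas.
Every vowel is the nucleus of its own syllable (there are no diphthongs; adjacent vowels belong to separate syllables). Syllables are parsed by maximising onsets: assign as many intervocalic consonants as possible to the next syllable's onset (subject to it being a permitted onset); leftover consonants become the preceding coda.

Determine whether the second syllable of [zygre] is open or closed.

Nuclei (vowels): y, e → 2 syllables.
V1 /y/ – V2 /e/: /gr/; trying suffixes from longest down, /r/ is the first permitted one, so coda /g/ | onset /r/.
Putting it together: zyg.re.
Syllable 2 is /re/; it ends in its nucleus with no coda, so it is open.

open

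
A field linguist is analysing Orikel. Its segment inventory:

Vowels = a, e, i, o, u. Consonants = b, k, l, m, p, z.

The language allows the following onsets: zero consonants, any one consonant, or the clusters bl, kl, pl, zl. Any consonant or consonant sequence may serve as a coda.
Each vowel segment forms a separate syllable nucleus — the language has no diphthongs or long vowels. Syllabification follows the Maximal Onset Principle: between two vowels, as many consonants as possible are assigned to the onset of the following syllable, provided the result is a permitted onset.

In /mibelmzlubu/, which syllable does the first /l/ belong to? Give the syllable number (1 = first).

Nuclei (vowels): i, e, u, u → 4 syllables.
/i…e/ gap (V1→V2): /b/ → onset of the next syllable (single consonants are always licit onsets).
/e…u/ gap (V2→V3): /lmzl/ — longest licit onset from the right is /zl/, leaving /lm/ as coda.
/u…u/ gap (V3→V4): /b/ → onset of the next syllable (single consonants are always licit onsets).
So the parse is mi.belm.zlu.bu.
The first /l/ is in the coda of syllable 2 (/belm/).

2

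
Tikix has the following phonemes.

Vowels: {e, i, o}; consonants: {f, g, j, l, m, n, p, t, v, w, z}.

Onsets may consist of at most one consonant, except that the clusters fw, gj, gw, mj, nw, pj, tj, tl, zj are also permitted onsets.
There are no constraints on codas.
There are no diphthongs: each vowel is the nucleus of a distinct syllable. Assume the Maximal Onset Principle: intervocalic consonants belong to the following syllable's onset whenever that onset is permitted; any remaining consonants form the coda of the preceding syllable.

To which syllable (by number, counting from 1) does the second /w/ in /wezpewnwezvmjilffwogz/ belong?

2

Vowels present: e, e, e, i, o; each is a nucleus, giving 5 syllables.
Between /e/ (V1) and /e/ (V2): /zp/; trying suffixes from longest down, /p/ is the first permitted one, so coda /z/ | onset /p/.
Between /e/ (V2) and /e/ (V3): /wnw/; trying suffixes from longest down, /nw/ is the first permitted one, so coda /w/ | onset /nw/.
Between /e/ (V3) and /i/ (V4): cluster /zvmj/ — the longest permitted-onset suffix is /mj/; onset = /mj/, preceding coda = /zv/.
Between /i/ (V4) and /o/ (V5): /lffw/ — longest licit onset from the right is /fw/, leaving /lf/ as coda.
So the parse is wez.pew.nwezv.mjilf.fwogz.
The second /w/ is in the coda of syllable 2 (/pew/).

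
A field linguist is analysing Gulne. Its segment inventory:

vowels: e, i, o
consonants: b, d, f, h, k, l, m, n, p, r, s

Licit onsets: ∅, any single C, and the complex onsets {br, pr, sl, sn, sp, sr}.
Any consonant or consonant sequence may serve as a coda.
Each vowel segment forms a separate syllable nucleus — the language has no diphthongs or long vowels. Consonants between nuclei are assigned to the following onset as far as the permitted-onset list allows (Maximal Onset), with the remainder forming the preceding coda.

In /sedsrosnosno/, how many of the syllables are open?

3

Vowels present: e, o, o, o; each is a nucleus, giving 4 syllables.
σ1/σ2 boundary: /dsr/ — longest licit onset from the right is /sr/, leaving /d/ as coda.
σ2/σ3 boundary: /sn/ — entire cluster is a permitted onset → onset /sn/, coda ∅.
σ3/σ4 boundary: /sn/ is a licit onset in full, so it all attaches to the next syllable.
Syllabification: sed.sro.sno.sno.
Classifying each syllable: /sed/ (closed), /sro/ (open), /sno/ (open), /sno/ (open).
Open syllables: 3.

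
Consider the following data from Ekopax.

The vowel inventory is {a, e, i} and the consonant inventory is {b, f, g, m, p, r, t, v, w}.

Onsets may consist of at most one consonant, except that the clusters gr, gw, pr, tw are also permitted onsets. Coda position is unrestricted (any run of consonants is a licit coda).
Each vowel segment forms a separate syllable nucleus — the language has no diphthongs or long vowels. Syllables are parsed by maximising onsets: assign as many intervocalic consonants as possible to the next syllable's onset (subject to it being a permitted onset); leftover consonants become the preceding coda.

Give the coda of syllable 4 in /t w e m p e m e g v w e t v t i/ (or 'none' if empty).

The vowels are e, e, e, e, i — 5 nuclei, so 5 syllables.
V1 /e/ – V2 /e/: /mp/ splits as /m/ + /p/ (/p/ is the longest suffix that is a licit onset).
V2 /e/ – V3 /e/: just /m/ — single C goes to the following onset.
V3 /e/ – V4 /e/: /gvw/; trying suffixes from longest down, /w/ is the first permitted one, so coda /gv/ | onset /w/.
V4 /e/ – V5 /i/: /tvt/ — longest licit onset from the right is /t/, leaving /tv/ as coda.
So the parse is twem.pe.megv.wetv.ti.
Syllable 4 is /wetv/: onset /w/, nucleus /e/, coda /tv/.

tv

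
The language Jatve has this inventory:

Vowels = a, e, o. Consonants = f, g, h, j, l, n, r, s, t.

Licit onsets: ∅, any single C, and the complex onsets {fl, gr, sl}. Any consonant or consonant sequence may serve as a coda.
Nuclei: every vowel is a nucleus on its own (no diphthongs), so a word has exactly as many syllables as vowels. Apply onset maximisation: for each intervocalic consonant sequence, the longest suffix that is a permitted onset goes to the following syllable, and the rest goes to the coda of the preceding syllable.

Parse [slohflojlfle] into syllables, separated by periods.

The vowels are o, o, e — 3 nuclei, so 3 syllables.
V1 /o/ – V2 /o/: /hfl/ splits as /h/ + /fl/ (/fl/ is the longest suffix that is a licit onset).
V2 /o/ – V3 /e/: /jlfl/; trying suffixes from longest down, /fl/ is the first permitted one, so coda /jl/ | onset /fl/.

sloh.flojl.fle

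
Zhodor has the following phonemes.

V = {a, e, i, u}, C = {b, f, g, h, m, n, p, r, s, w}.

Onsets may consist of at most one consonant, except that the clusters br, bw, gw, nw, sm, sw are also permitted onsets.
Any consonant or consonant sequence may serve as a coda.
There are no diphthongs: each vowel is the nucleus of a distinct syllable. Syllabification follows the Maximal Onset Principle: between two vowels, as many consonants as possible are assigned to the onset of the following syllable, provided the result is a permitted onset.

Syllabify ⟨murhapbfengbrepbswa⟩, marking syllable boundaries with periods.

Vowels present: u, a, e, e, a; each is a nucleus, giving 5 syllables.
σ1/σ2 boundary: cluster /rh/ — the longest permitted-onset suffix is /h/; onset = /h/, preceding coda = /r/.
σ2/σ3 boundary: /pbf/; trying suffixes from longest down, /f/ is the first permitted one, so coda /pb/ | onset /f/.
σ3/σ4 boundary: /ngbr/ splits as /ng/ + /br/ (/br/ is the longest suffix that is a licit onset).
σ4/σ5 boundary: /pbsw/; trying suffixes from longest down, /sw/ is the first permitted one, so coda /pb/ | onset /sw/.

mur.hapb.feng.brepb.swa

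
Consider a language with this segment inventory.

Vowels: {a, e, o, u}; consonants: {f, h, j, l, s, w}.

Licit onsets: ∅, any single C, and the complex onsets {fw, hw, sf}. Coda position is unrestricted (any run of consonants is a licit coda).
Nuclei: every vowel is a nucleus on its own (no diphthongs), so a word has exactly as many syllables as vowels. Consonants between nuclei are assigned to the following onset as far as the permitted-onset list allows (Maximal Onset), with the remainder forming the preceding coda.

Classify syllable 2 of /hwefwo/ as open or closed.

The vowels are e, o — 2 nuclei, so 2 syllables.
Between /e/ (V1) and /o/ (V2): cluster /fw/ — /fw/ is itself a permitted onset, so the whole cluster goes right; preceding coda = ∅.
Putting it together: hwe.fwo.
Syllable 2 is /fwo/; it ends in its nucleus with no coda, so it is open.

open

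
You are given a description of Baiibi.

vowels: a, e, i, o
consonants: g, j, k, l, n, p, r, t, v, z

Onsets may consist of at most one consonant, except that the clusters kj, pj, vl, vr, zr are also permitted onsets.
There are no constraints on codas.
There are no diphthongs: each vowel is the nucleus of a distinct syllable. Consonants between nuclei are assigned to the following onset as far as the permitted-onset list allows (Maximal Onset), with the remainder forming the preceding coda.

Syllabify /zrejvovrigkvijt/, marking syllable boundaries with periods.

Nuclei (vowels): e, o, i, i → 4 syllables.
V1 /e/ – V2 /o/: /jv/; trying suffixes from longest down, /v/ is the first permitted one, so coda /j/ | onset /v/.
V2 /o/ – V3 /i/: cluster /vr/ — /vr/ is itself a permitted onset, so the whole cluster goes right; preceding coda = ∅.
V3 /i/ – V4 /i/: /gkv/ splits as /gk/ + /v/ (/v/ is the longest suffix that is a licit onset).

zrej.vo.vrigk.vijt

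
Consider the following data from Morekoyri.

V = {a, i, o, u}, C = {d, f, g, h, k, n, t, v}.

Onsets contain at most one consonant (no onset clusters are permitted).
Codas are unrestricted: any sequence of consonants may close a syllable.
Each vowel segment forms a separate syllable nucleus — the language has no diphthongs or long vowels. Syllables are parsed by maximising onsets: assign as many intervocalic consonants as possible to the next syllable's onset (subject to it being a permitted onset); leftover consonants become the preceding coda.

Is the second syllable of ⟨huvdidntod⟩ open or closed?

The vowels are u, i, o — 3 nuclei, so 3 syllables.
V1 /u/ – V2 /i/: cluster /vd/ — the longest permitted-onset suffix is /d/; onset = /d/, preceding coda = /v/.
V2 /i/ – V3 /o/: /dnt/ splits as /dn/ + /t/ (/t/ is the longest suffix that is a licit onset).
Putting it together: huv.didn.tod.
Syllable 2 is /didn/ with coda /dn/, so it is closed.

closed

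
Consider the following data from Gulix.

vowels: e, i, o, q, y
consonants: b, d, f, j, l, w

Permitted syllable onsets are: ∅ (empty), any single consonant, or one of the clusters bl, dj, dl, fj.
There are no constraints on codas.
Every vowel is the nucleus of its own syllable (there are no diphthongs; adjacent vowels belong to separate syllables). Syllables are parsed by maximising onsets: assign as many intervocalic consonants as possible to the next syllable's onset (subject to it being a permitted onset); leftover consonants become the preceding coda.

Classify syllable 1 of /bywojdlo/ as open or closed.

open

Nuclei (vowels): y, o, o → 3 syllables.
Between /y/ (V1) and /o/ (V2): /w/ is a single consonant, so it becomes the next onset.
Between /o/ (V2) and /o/ (V3): cluster /jdl/ — the longest permitted-onset suffix is /dl/; onset = /dl/, preceding coda = /j/.
Syllabification: by.woj.dlo.
Syllable 1 is /by/; it ends in its nucleus with no coda, so it is open.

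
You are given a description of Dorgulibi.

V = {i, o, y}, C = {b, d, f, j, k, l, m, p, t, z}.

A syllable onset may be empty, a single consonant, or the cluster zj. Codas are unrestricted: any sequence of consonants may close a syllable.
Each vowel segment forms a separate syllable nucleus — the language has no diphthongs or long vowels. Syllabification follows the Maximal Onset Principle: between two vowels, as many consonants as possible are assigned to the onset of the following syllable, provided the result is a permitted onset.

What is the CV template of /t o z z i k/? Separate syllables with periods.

CVC.CVC

Vowels present: o, i; each is a nucleus, giving 2 syllables.
σ1/σ2 boundary: /zz/; trying suffixes from longest down, /z/ is the first permitted one, so coda /z/ | onset /z/.
Syllabification: toz.zik.
Mapping each syllable to C/V: /toz/ → CVC, /zik/ → CVC.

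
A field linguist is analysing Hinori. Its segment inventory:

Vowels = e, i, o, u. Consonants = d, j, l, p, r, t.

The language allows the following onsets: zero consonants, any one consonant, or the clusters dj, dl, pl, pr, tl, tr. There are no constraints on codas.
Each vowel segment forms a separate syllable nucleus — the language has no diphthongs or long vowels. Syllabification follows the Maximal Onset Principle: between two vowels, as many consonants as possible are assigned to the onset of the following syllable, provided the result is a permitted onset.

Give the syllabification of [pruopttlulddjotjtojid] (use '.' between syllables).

Vowels present: u, o, u, o, o, i; each is a nucleus, giving 6 syllables.
V1 /u/ – V2 /o/: hiatus — the boundary sits between the two vowels.
V2 /o/ – V3 /u/: /pttl/ splits as /pt/ + /tl/ (/tl/ is the longest suffix that is a licit onset).
V3 /u/ – V4 /o/: /lddj/; trying suffixes from longest down, /dj/ is the first permitted one, so coda /ld/ | onset /dj/.
V4 /o/ – V5 /o/: /tjt/ — longest licit onset from the right is /t/, leaving /tj/ as coda.
V5 /o/ – V6 /i/: just /j/ — single C goes to the following onset.

pru.opt.tluld.djotj.to.jid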